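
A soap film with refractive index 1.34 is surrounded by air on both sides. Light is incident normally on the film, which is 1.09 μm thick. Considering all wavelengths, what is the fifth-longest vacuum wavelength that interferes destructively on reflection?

Ray reflecting at the top interface goes from n = 1.0 toward n = 1.34: a half-wave phase shift.
Ray reflecting at the bottom interface goes from n = 1.34 toward n = 1.0: no phase shift.
The two reflections differ by half a wavelength.
So the condition for destructive reflection is 2 n t = m λ.
λ = 2 n t / m. The fifth-longest wavelength is m = 5: λ = 2 × 1.34 × 1090 / 5.00 = 584 nm.

584 nm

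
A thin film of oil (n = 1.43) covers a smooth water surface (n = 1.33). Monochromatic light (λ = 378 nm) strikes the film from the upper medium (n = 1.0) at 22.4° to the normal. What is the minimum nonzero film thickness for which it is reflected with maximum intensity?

68.6 nm

At the upper boundary (n = 1.0 to n = 1.43) the reflected ray undergoes a half-wave phase shift.
At the lower boundary (n = 1.43 to n = 1.33) the reflected ray undergoes no phase shift.
Exactly one π shift → a net half-wave offset.
For maximum reflection here: 2 n t cos θ_r = (m + ½) λ.
Snell's law: 1.0 sin 22.4° = 1.43 sin θ_r → sin θ_r = 0.266, cos θ_r = 0.964.
Minimum at m = 0: t = λ / (4 n cos θ_r) = 378 / (4 × 1.43 × 0.964) = 68.6 nm.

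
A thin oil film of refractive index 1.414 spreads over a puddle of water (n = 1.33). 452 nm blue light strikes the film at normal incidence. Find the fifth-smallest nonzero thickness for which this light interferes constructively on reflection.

At the upper boundary (n = 1.0 to n = 1.414) the reflected ray undergoes a half-wave phase shift.
Bottom surface (1.414 → 1.33): reflection off a lower-index medium gives no phase shift.
Net: one phase inversion between the two reflected rays.
For bright reflection here: 2 n t = (m + ½) λ.
The fifth-smallest nonzero thickness corresponds to m = 4: t = (m + ½) λ / (2 n) = 4.50 × 452 / (2 × 1.414) = 719 nm.

719 nm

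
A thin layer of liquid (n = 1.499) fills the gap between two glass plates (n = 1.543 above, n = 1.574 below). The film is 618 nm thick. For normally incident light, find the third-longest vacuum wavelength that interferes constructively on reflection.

At the upper boundary (n = 1.543 to n = 1.499) the reflected ray undergoes no phase shift.
Ray reflecting at the bottom interface goes from n = 1.499 toward n = 1.574: a half-wave phase shift.
Net: one phase inversion between the two reflected rays.
With one net inversion, constructive interference in reflection requires 2 n t = (m + ½) λ.
λ = 2 n t / (m + ½). The third-longest wavelength is m = 2: λ = 2 × 1.499 × 618 / 2.50 = 741 nm.

741 nm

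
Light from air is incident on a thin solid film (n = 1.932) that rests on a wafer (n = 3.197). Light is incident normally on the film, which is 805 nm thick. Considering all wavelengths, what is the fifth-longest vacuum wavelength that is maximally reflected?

622 nm

At the upper boundary (n = 1.0 to n = 1.932) the reflected ray undergoes a half-wave phase shift.
Ray reflecting at the bottom interface goes from n = 1.932 toward n = 3.197: a half-wave phase shift.
The two reflections carry the same phase change, so no net offset.
With no net inversion, constructive interference in reflection requires 2 n t = m λ.
λ = 2 n t / m. The fifth-longest wavelength is m = 5: λ = 2 × 1.932 × 805 / 5.00 = 622 nm.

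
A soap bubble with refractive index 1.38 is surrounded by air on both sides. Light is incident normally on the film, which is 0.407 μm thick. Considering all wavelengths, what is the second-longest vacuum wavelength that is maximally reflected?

749 nm

At the upper boundary (n = 1.0 to n = 1.38) the reflected ray undergoes a half-wave phase shift.
Ray reflecting at the bottom interface goes from n = 1.38 toward n = 1.0: no phase shift.
Net: one phase inversion between the two reflected rays.
For maximum reflection here: 2 n t = (m + ½) λ.
λ = 2 n t / (m + ½). The second-longest wavelength is m = 1: λ = 2 × 1.38 × 407 / 1.50 = 749 nm.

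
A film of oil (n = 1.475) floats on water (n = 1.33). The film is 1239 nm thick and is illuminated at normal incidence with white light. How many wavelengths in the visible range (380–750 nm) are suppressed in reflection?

Top surface (1.0 → 1.475): reflection off a higher-index medium gives a half-wave phase shift.
Bottom surface (1.475 → 1.33): reflection off a lower-index medium gives no phase shift.
Exactly one π shift → a net half-wave offset.
For dark reflection here: 2 n t = m λ.
λ = 2 n t / m = 3655 / m nm.
m=4: 914 nm (IR); m=5: 731 nm (visible); m=6: 609 nm (visible); m=7: 522 nm (visible); m=8: 457 nm (visible); m=9: 406 nm (visible); m=10: 366 nm (UV).

5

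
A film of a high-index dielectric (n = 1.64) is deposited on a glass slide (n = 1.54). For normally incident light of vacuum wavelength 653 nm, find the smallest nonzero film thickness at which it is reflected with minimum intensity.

At the upper boundary (n = 1.0 to n = 1.64) the reflected ray undergoes a half-wave phase shift.
Bottom surface (1.64 → 1.54): reflection off a lower-index medium gives no phase shift.
The two reflections differ by half a wavelength.
With one net inversion, destructive interference in reflection requires 2 n t = m λ.
Minimum nonzero at m = 1: t = λ / (2 n) = 653 / (2 × 1.64) = 199 nm.

199 nm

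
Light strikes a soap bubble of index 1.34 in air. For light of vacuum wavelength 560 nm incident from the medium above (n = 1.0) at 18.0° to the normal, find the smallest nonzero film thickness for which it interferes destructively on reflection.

215 nm

Top surface (1.0 → 1.34): reflection off a higher-index medium gives a half-wave phase shift.
At the lower boundary (n = 1.34 to n = 1.0) the reflected ray undergoes no phase shift.
Exactly one π shift → a net half-wave offset.
With one net inversion, destructive interference in reflection requires 2 n t cos θ_r = m λ.
Snell's law: 1.0 sin 18.0° = 1.34 sin θ_r → sin θ_r = 0.231, cos θ_r = 0.973.
Minimum nonzero at m = 1: t = λ / (2 n cos θ_r) = 560 / (2 × 1.34 × 0.973) = 215 nm.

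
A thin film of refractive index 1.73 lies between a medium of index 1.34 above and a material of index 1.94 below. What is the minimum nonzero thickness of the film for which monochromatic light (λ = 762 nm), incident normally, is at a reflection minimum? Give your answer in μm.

0.110 μm

At the upper boundary (n = 1.34 to n = 1.73) the reflected ray undergoes a half-wave phase shift.
Ray reflecting at the bottom interface goes from n = 1.73 toward n = 1.94: a half-wave phase shift.
Net: no relative phase inversion (both shifts match).
With no net inversion, destructive interference in reflection requires 2 n t = (m + ½) λ.
Minimum at m = 0: t = λ / (4 n) = 762 / (4 × 1.73) = 110 nm.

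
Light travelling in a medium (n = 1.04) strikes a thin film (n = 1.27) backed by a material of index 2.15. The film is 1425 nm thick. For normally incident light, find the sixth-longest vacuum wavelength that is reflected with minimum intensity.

Top surface (1.04 → 1.27): reflection off a higher-index medium gives a half-wave phase shift.
At the lower boundary (n = 1.27 to n = 2.15) the reflected ray undergoes a half-wave phase shift.
Zero or two π shifts → no net half-wave offset.
So the condition for destructive reflection is 2 n t = (m + ½) λ.
λ = 2 n t / (m + ½). The sixth-longest wavelength is m = 5: λ = 2 × 1.27 × 1425 / 5.50 = 658 nm.

658 nm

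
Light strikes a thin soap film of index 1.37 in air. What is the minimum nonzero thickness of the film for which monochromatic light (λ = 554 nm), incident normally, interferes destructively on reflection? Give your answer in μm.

0.202 μm

Top surface (1.0 → 1.37): reflection off a higher-index medium gives a half-wave phase shift.
At the lower boundary (n = 1.37 to n = 1.0) the reflected ray undergoes no phase shift.
Net: one phase inversion between the two reflected rays.
So the condition for destructive reflection is 2 n t = m λ.
Minimum nonzero at m = 1: t = λ / (2 n) = 554 / (2 × 1.37) = 202 nm.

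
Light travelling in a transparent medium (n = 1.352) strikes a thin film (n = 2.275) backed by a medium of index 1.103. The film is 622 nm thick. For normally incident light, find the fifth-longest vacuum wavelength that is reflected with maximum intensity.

629 nm

Top surface (1.352 → 2.275): reflection off a higher-index medium gives a half-wave phase shift.
Ray reflecting at the bottom interface goes from n = 2.275 toward n = 1.103: no phase shift.
The two reflections differ by half a wavelength.
For strong reflection here: 2 n t = (m + ½) λ.
λ = 2 n t / (m + ½). The fifth-longest wavelength is m = 4: λ = 2 × 2.275 × 622 / 4.50 = 629 nm.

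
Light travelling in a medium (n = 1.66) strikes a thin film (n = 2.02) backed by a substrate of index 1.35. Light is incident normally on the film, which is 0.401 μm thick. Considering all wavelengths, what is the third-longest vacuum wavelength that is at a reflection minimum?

Ray reflecting at the top interface goes from n = 1.66 toward n = 2.02: a half-wave phase shift.
At the lower boundary (n = 2.02 to n = 1.35) the reflected ray undergoes no phase shift.
Exactly one π shift → a net half-wave offset.
With one net inversion, destructive interference in reflection requires 2 n t = m λ.
λ = 2 n t / m. The third-longest wavelength is m = 3: λ = 2 × 2.02 × 401 / 3.00 = 540 nm.

540 nm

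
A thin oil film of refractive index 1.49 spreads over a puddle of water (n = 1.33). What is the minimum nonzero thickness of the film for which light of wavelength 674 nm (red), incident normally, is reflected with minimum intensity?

Ray reflecting at the top interface goes from n = 1.0 toward n = 1.49: a half-wave phase shift.
At the lower boundary (n = 1.49 to n = 1.33) the reflected ray undergoes no phase shift.
Exactly one π shift → a net half-wave offset.
For dark reflection here: 2 n t = m λ.
Minimum nonzero at m = 1: t = λ / (2 n) = 674 / (2 × 1.49) = 226 nm.

226 nm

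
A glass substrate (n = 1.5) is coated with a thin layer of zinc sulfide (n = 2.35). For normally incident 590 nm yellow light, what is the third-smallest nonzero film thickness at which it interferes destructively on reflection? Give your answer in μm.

At the upper boundary (n = 1.0 to n = 2.35) the reflected ray undergoes a half-wave phase shift.
At the lower boundary (n = 2.35 to n = 1.5) the reflected ray undergoes no phase shift.
The two reflections differ by half a wavelength.
For weak reflection here: 2 n t = m λ.
The third-smallest nonzero thickness corresponds to m = 3: t = m λ / (2 n) = 3.00 × 590 / (2 × 2.35) = 377 nm.

0.377 μm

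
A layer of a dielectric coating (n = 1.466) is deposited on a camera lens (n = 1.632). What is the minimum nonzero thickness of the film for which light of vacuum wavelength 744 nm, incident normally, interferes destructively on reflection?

127 nm

Ray reflecting at the top interface goes from n = 1.0 toward n = 1.466: a half-wave phase shift.
Ray reflecting at the bottom interface goes from n = 1.466 toward n = 1.632: a half-wave phase shift.
The two reflections carry the same phase change, so no net offset.
So the condition for destructive reflection is 2 n t = (m + ½) λ.
Minimum at m = 0: t = λ / (4 n) = 744 / (4 × 1.466) = 127 nm.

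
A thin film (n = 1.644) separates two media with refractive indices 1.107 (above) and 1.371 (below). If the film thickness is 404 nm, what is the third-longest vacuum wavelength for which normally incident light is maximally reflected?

531 nm

Ray reflecting at the top interface goes from n = 1.107 toward n = 1.644: a half-wave phase shift.
At the lower boundary (n = 1.644 to n = 1.371) the reflected ray undergoes no phase shift.
Net: one phase inversion between the two reflected rays.
For bright reflection here: 2 n t = (m + ½) λ.
λ = 2 n t / (m + ½). The third-longest wavelength is m = 2: λ = 2 × 1.644 × 404 / 2.50 = 531 nm.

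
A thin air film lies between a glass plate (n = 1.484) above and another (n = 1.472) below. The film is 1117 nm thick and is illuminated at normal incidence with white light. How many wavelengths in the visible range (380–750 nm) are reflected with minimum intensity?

3

At the upper boundary (n = 1.484 to n = 1.0) the reflected ray undergoes no phase shift.
At the lower boundary (n = 1.0 to n = 1.472) the reflected ray undergoes a half-wave phase shift.
Net: one phase inversion between the two reflected rays.
For minimum reflection here: 2 n t = m λ.
λ = 2 n t / m = 2234 / m nm.
m=2: 1117 nm (IR); m=3: 745 nm (visible); m=4: 559 nm (visible); m=5: 447 nm (visible); m=6: 372 nm (UV).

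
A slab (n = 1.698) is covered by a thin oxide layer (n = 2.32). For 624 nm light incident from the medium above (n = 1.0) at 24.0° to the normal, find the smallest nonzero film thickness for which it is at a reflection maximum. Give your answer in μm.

Top surface (1.0 → 2.32): reflection off a higher-index medium gives a half-wave phase shift.
Ray reflecting at the bottom interface goes from n = 2.32 toward n = 1.698: no phase shift.
The two reflections differ by half a wavelength.
With one net inversion, constructive interference in reflection requires 2 n t cos θ_r = (m + ½) λ.
Snell's law: 1.0 sin 24.0° = 2.32 sin θ_r → sin θ_r = 0.175, cos θ_r = 0.985.
Minimum at m = 0: t = λ / (4 n cos θ_r) = 624 / (4 × 2.32 × 0.985) = 68.3 nm.

0.0683 μm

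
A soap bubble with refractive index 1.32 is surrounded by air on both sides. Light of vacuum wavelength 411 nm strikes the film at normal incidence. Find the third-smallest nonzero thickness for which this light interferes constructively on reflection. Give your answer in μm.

0.389 μm

At the upper boundary (n = 1.0 to n = 1.32) the reflected ray undergoes a half-wave phase shift.
At the lower boundary (n = 1.32 to n = 1.0) the reflected ray undergoes no phase shift.
The two reflections differ by half a wavelength.
For bright reflection here: 2 n t = (m + ½) λ.
The third-smallest nonzero thickness corresponds to m = 2: t = (m + ½) λ / (2 n) = 2.50 × 411 / (2 × 1.32) = 389 nm.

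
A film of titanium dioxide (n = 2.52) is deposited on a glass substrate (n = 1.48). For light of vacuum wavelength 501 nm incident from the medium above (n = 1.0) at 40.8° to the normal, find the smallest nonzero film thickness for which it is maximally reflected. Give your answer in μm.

0.0515 μm

At the upper boundary (n = 1.0 to n = 2.52) the reflected ray undergoes a half-wave phase shift.
At the lower boundary (n = 2.52 to n = 1.48) the reflected ray undergoes no phase shift.
The two reflections differ by half a wavelength.
So the condition for constructive reflection is 2 n t cos θ_r = (m + ½) λ.
Snell's law: 1.0 sin 40.8° = 2.52 sin θ_r → sin θ_r = 0.259, cos θ_r = 0.966.
Minimum at m = 0: t = λ / (4 n cos θ_r) = 501 / (4 × 2.52 × 0.966) = 51.5 nm.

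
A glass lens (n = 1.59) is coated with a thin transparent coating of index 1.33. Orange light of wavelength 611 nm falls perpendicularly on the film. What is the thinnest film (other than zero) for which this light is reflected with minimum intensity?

115 nm

At the upper boundary (n = 1.0 to n = 1.33) the reflected ray undergoes a half-wave phase shift.
Bottom surface (1.33 → 1.59): reflection off a higher-index medium gives a half-wave phase shift.
Net: no relative phase inversion (both shifts match).
So the condition for destructive reflection is 2 n t = (m + ½) λ.
Minimum at m = 0: t = λ / (4 n) = 611 / (4 × 1.33) = 115 nm.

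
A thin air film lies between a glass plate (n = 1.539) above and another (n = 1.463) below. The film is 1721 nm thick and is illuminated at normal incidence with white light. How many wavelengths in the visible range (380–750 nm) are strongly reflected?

4

At the upper boundary (n = 1.539 to n = 1.0) the reflected ray undergoes no phase shift.
Ray reflecting at the bottom interface goes from n = 1.0 toward n = 1.463: a half-wave phase shift.
Exactly one π shift → a net half-wave offset.
For bright reflection here: 2 n t = (m + ½) λ.
λ = 2 n t / (m + ½) = 3442 / (m + ½) nm.
m=4: 765 nm (IR); m=5: 626 nm (visible); m=6: 530 nm (visible); m=7: 459 nm (visible); m=8: 405 nm (visible); m=9: 362 nm (UV).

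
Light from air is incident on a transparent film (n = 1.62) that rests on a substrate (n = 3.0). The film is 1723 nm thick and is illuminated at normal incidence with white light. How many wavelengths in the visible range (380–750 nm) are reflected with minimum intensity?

8

At the upper boundary (n = 1.0 to n = 1.62) the reflected ray undergoes a half-wave phase shift.
Ray reflecting at the bottom interface goes from n = 1.62 toward n = 3.0: a half-wave phase shift.
The two reflections carry the same phase change, so no net offset.
With no net inversion, destructive interference in reflection requires 2 n t = (m + ½) λ.
λ = 2 n t / (m + ½) = 5583 / (m + ½) nm.
m=6: 859 nm (IR); m=7: 744 nm (visible); m=8: 657 nm (visible); m=9: 588 nm (visible); m=10: 532 nm (visible); m=11: 485 nm (visible); m=12: 447 nm (visible); m=13: 414 nm (visible); m=14: 385 nm (visible); m=15: 360 nm (UV).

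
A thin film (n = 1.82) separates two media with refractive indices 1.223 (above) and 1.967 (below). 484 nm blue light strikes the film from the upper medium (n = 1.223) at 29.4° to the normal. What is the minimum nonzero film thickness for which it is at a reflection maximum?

141 nm

Top surface (1.223 → 1.82): reflection off a higher-index medium gives a half-wave phase shift.
Ray reflecting at the bottom interface goes from n = 1.82 toward n = 1.967: a half-wave phase shift.
Zero or two π shifts → no net half-wave offset.
With no net inversion, constructive interference in reflection requires 2 n t cos θ_r = m λ.
Snell's law: 1.223 sin 29.4° = 1.82 sin θ_r → sin θ_r = 0.330, cos θ_r = 0.944.
Minimum nonzero at m = 1: t = λ / (2 n cos θ_r) = 484 / (2 × 1.82 × 0.944) = 141 nm.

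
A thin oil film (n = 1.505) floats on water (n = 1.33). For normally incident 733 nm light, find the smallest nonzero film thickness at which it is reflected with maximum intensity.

122 nm

At the upper boundary (n = 1.0 to n = 1.505) the reflected ray undergoes a half-wave phase shift.
Ray reflecting at the bottom interface goes from n = 1.505 toward n = 1.33: no phase shift.
Exactly one π shift → a net half-wave offset.
With one net inversion, constructive interference in reflection requires 2 n t = (m + ½) λ.
Minimum at m = 0: t = λ / (4 n) = 733 / (4 × 1.505) = 122 nm.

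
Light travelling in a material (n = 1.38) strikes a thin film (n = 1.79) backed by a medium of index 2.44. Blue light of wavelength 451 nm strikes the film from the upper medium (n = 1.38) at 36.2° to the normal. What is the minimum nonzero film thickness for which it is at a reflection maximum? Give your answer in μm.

At the upper boundary (n = 1.38 to n = 1.79) the reflected ray undergoes a half-wave phase shift.
Ray reflecting at the bottom interface goes from n = 1.79 toward n = 2.44: a half-wave phase shift.
Zero or two π shifts → no net half-wave offset.
With no net inversion, constructive interference in reflection requires 2 n t cos θ_r = m λ.
Snell's law: 1.38 sin 36.2° = 1.79 sin θ_r → sin θ_r = 0.455, cos θ_r = 0.890.
Minimum nonzero at m = 1: t = λ / (2 n cos θ_r) = 451 / (2 × 1.79 × 0.890) = 141 nm.

0.141 μm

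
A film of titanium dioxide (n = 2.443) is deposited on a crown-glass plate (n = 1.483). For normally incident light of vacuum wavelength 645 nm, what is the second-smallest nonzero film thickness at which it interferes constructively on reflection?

At the upper boundary (n = 1.0 to n = 2.443) the reflected ray undergoes a half-wave phase shift.
Bottom surface (2.443 → 1.483): reflection off a lower-index medium gives no phase shift.
The two reflections differ by half a wavelength.
So the condition for constructive reflection is 2 n t = (m + ½) λ.
The second-smallest nonzero thickness corresponds to m = 1: t = (m + ½) λ / (2 n) = 1.50 × 645 / (2 × 2.443) = 198 nm.

198 nm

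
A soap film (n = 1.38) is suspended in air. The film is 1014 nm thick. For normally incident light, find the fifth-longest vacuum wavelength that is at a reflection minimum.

560 nm

Top surface (1.0 → 1.38): reflection off a higher-index medium gives a half-wave phase shift.
Ray reflecting at the bottom interface goes from n = 1.38 toward n = 1.0: no phase shift.
Exactly one π shift → a net half-wave offset.
With one net inversion, destructive interference in reflection requires 2 n t = m λ.
λ = 2 n t / m. The fifth-longest wavelength is m = 5: λ = 2 × 1.38 × 1014 / 5.00 = 560 nm.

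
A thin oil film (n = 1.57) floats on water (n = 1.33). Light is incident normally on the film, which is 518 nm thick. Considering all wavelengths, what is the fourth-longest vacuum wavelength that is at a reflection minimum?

407 nm

Ray reflecting at the top interface goes from n = 1.0 toward n = 1.57: a half-wave phase shift.
Ray reflecting at the bottom interface goes from n = 1.57 toward n = 1.33: no phase shift.
Net: one phase inversion between the two reflected rays.
For dark reflection here: 2 n t = m λ.
λ = 2 n t / m. The fourth-longest wavelength is m = 4: λ = 2 × 1.57 × 518 / 4.00 = 407 nm.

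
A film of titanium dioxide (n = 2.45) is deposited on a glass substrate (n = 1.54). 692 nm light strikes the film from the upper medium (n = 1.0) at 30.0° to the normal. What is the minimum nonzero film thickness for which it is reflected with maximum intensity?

At the upper boundary (n = 1.0 to n = 2.45) the reflected ray undergoes a half-wave phase shift.
Ray reflecting at the bottom interface goes from n = 2.45 toward n = 1.54: no phase shift.
Exactly one π shift → a net half-wave offset.
For strong reflection here: 2 n t cos θ_r = (m + ½) λ.
Snell's law: 1.0 sin 30.0° = 2.45 sin θ_r → sin θ_r = 0.204, cos θ_r = 0.979.
Minimum at m = 0: t = λ / (4 n cos θ_r) = 692 / (4 × 2.45 × 0.979) = 72.1 nm.

72.1 nm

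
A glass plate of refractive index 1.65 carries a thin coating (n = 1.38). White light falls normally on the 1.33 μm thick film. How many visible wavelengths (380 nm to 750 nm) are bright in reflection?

5

Top surface (1.0 → 1.38): reflection off a higher-index medium gives a half-wave phase shift.
Bottom surface (1.38 → 1.65): reflection off a higher-index medium gives a half-wave phase shift.
Zero or two π shifts → no net half-wave offset.
For bright reflection here: 2 n t = m λ.
λ = 2 n t / m = 3671 / m nm.
m=4: 918 nm (IR); m=5: 734 nm (visible); m=6: 612 nm (visible); m=7: 524 nm (visible); m=8: 459 nm (visible); m=9: 408 nm (visible); m=10: 367 nm (UV).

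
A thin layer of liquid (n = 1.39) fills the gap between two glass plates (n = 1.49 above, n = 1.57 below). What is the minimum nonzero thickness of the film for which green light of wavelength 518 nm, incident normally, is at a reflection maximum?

93.2 nm

Ray reflecting at the top interface goes from n = 1.49 toward n = 1.39: no phase shift.
Bottom surface (1.39 → 1.57): reflection off a higher-index medium gives a half-wave phase shift.
Exactly one π shift → a net half-wave offset.
For strong reflection here: 2 n t = (m + ½) λ.
Minimum at m = 0: t = λ / (4 n) = 518 / (4 × 1.39) = 93.2 nm.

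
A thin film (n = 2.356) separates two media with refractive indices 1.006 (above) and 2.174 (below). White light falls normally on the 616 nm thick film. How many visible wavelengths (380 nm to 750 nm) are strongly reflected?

4

Top surface (1.006 → 2.356): reflection off a higher-index medium gives a half-wave phase shift.
Bottom surface (2.356 → 2.174): reflection off a lower-index medium gives no phase shift.
Exactly one π shift → a net half-wave offset.
With one net inversion, constructive interference in reflection requires 2 n t = (m + ½) λ.
λ = 2 n t / (m + ½) = 2903 / (m + ½) nm.
m=3: 829 nm (IR); m=4: 645 nm (visible); m=5: 528 nm (visible); m=6: 447 nm (visible); m=7: 387 nm (visible); m=8: 341 nm (UV).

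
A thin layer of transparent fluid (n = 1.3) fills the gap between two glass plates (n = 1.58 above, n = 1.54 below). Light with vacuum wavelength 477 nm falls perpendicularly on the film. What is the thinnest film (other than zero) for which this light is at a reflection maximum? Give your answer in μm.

Top surface (1.58 → 1.3): reflection off a lower-index medium gives no phase shift.
Ray reflecting at the bottom interface goes from n = 1.3 toward n = 1.54: a half-wave phase shift.
Exactly one π shift → a net half-wave offset.
With one net inversion, constructive interference in reflection requires 2 n t = (m + ½) λ.
Minimum at m = 0: t = λ / (4 n) = 477 / (4 × 1.3) = 91.7 nm.

0.0917 μm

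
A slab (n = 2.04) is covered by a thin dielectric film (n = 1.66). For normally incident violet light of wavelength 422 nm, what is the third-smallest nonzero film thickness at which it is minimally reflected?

Top surface (1.0 → 1.66): reflection off a higher-index medium gives a half-wave phase shift.
Bottom surface (1.66 → 2.04): reflection off a higher-index medium gives a half-wave phase shift.
Zero or two π shifts → no net half-wave offset.
With no net inversion, destructive interference in reflection requires 2 n t = (m + ½) λ.
The third-smallest nonzero thickness corresponds to m = 2: t = (m + ½) λ / (2 n) = 2.50 × 422 / (2 × 1.66) = 318 nm.

318 nm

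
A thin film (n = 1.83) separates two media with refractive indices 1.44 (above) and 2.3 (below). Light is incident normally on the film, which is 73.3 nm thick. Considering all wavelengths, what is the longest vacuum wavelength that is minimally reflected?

Top surface (1.44 → 1.83): reflection off a higher-index medium gives a half-wave phase shift.
Ray reflecting at the bottom interface goes from n = 1.83 toward n = 2.3: a half-wave phase shift.
The two reflections carry the same phase change, so no net offset.
For dark reflection here: 2 n t = (m + ½) λ.
λ = 2 n t / (m + ½). The longest wavelength is m = 0: λ = 2 × 1.83 × 73.3 / 0.500 = 537 nm.

537 nm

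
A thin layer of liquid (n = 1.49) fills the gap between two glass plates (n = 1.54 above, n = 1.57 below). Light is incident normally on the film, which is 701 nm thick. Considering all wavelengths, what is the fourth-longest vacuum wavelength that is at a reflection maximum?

At the upper boundary (n = 1.54 to n = 1.49) the reflected ray undergoes no phase shift.
Bottom surface (1.49 → 1.57): reflection off a higher-index medium gives a half-wave phase shift.
Net: one phase inversion between the two reflected rays.
With one net inversion, constructive interference in reflection requires 2 n t = (m + ½) λ.
λ = 2 n t / (m + ½). The fourth-longest wavelength is m = 3: λ = 2 × 1.49 × 701 / 3.50 = 597 nm.

597 nm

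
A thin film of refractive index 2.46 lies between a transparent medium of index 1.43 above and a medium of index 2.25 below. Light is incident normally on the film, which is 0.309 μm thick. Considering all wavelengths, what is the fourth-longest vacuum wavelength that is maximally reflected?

Ray reflecting at the top interface goes from n = 1.43 toward n = 2.46: a half-wave phase shift.
At the lower boundary (n = 2.46 to n = 2.25) the reflected ray undergoes no phase shift.
Exactly one π shift → a net half-wave offset.
With one net inversion, constructive interference in reflection requires 2 n t = (m + ½) λ.
λ = 2 n t / (m + ½). The fourth-longest wavelength is m = 3: λ = 2 × 2.46 × 309 / 3.50 = 434 nm.

434 nm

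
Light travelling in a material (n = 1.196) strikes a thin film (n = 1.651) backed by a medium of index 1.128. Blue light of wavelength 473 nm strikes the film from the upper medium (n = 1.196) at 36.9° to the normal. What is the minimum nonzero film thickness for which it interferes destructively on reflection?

159 nm

At the upper boundary (n = 1.196 to n = 1.651) the reflected ray undergoes a half-wave phase shift.
Bottom surface (1.651 → 1.128): reflection off a lower-index medium gives no phase shift.
Exactly one π shift → a net half-wave offset.
So the condition for destructive reflection is 2 n t cos θ_r = m λ.
Snell's law: 1.196 sin 36.9° = 1.651 sin θ_r → sin θ_r = 0.435, cos θ_r = 0.900.
Minimum nonzero at m = 1: t = λ / (2 n cos θ_r) = 473 / (2 × 1.651 × 0.900) = 159 nm.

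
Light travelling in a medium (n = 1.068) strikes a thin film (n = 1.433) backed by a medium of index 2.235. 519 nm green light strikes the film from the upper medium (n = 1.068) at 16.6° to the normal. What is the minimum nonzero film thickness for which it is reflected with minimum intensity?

Top surface (1.068 → 1.433): reflection off a higher-index medium gives a half-wave phase shift.
At the lower boundary (n = 1.433 to n = 2.235) the reflected ray undergoes a half-wave phase shift.
Net: no relative phase inversion (both shifts match).
With no net inversion, destructive interference in reflection requires 2 n t cos θ_r = (m + ½) λ.
Snell's law: 1.068 sin 16.6° = 1.433 sin θ_r → sin θ_r = 0.213, cos θ_r = 0.977.
Minimum at m = 0: t = λ / (4 n cos θ_r) = 519 / (4 × 1.433 × 0.977) = 92.7 nm.

92.7 nm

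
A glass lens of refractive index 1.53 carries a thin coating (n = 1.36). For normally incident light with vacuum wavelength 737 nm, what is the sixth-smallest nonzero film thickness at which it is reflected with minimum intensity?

Top surface (1.0 → 1.36): reflection off a higher-index medium gives a half-wave phase shift.
At the lower boundary (n = 1.36 to n = 1.53) the reflected ray undergoes a half-wave phase shift.
The two reflections carry the same phase change, so no net offset.
So the condition for destructive reflection is 2 n t = (m + ½) λ.
The sixth-smallest nonzero thickness corresponds to m = 5: t = (m + ½) λ / (2 n) = 5.50 × 737 / (2 × 1.36) = 1490 nm.

1490 nm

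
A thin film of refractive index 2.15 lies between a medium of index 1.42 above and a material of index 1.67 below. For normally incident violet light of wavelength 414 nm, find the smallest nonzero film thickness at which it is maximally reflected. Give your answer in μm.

0.0481 μm

Ray reflecting at the top interface goes from n = 1.42 toward n = 2.15: a half-wave phase shift.
Ray reflecting at the bottom interface goes from n = 2.15 toward n = 1.67: no phase shift.
Exactly one π shift → a net half-wave offset.
With one net inversion, constructive interference in reflection requires 2 n t = (m + ½) λ.
Minimum at m = 0: t = λ / (4 n) = 414 / (4 × 2.15) = 48.1 nm.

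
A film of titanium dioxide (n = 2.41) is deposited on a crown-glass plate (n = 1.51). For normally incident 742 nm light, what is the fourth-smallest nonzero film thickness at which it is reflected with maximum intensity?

Top surface (1.0 → 2.41): reflection off a higher-index medium gives a half-wave phase shift.
At the lower boundary (n = 2.41 to n = 1.51) the reflected ray undergoes no phase shift.
The two reflections differ by half a wavelength.
So the condition for constructive reflection is 2 n t = (m + ½) λ.
The fourth-smallest nonzero thickness corresponds to m = 3: t = (m + ½) λ / (2 n) = 3.50 × 742 / (2 × 2.41) = 539 nm.

539 nm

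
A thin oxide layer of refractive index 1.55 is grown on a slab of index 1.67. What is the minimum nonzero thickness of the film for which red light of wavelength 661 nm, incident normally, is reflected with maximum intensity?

At the upper boundary (n = 1.0 to n = 1.55) the reflected ray undergoes a half-wave phase shift.
At the lower boundary (n = 1.55 to n = 1.67) the reflected ray undergoes a half-wave phase shift.
Zero or two π shifts → no net half-wave offset.
With no net inversion, constructive interference in reflection requires 2 n t = m λ.
Minimum nonzero at m = 1: t = λ / (2 n) = 661 / (2 × 1.55) = 213 nm.

213 nm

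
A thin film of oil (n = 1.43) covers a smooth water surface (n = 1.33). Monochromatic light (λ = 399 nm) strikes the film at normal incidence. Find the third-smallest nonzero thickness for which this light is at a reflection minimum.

Top surface (1.0 → 1.43): reflection off a higher-index medium gives a half-wave phase shift.
Ray reflecting at the bottom interface goes from n = 1.43 toward n = 1.33: no phase shift.
Net: one phase inversion between the two reflected rays.
With one net inversion, destructive interference in reflection requires 2 n t = m λ.
The third-smallest nonzero thickness corresponds to m = 3: t = m λ / (2 n) = 3.00 × 399 / (2 × 1.43) = 419 nm.

419 nm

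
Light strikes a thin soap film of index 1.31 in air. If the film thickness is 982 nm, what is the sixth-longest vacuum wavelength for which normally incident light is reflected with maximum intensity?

Top surface (1.0 → 1.31): reflection off a higher-index medium gives a half-wave phase shift.
Bottom surface (1.31 → 1.0): reflection off a lower-index medium gives no phase shift.
The two reflections differ by half a wavelength.
For maximum reflection here: 2 n t = (m + ½) λ.
λ = 2 n t / (m + ½). The sixth-longest wavelength is m = 5: λ = 2 × 1.31 × 982 / 5.50 = 468 nm.

468 nm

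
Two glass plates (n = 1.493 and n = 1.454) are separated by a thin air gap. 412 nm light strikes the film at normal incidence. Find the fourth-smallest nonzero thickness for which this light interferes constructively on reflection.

Ray reflecting at the top interface goes from n = 1.493 toward n = 1.0: no phase shift.
Ray reflecting at the bottom interface goes from n = 1.0 toward n = 1.454: a half-wave phase shift.
Net: one phase inversion between the two reflected rays.
So the condition for constructive reflection is 2 n t = (m + ½) λ.
The fourth-smallest nonzero thickness corresponds to m = 3: t = (m + ½) λ / (2 n) = 3.50 × 412 / (2 × 1.0) = 721 nm.

721 nm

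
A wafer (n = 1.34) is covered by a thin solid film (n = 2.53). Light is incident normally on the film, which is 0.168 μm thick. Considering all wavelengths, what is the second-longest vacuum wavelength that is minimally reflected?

Ray reflecting at the top interface goes from n = 1.0 toward n = 2.53: a half-wave phase shift.
Bottom surface (2.53 → 1.34): reflection off a lower-index medium gives no phase shift.
The two reflections differ by half a wavelength.
For dark reflection here: 2 n t = m λ.
λ = 2 n t / m. The second-longest wavelength is m = 2: λ = 2 × 2.53 × 168 / 2.00 = 425 nm.

425 nm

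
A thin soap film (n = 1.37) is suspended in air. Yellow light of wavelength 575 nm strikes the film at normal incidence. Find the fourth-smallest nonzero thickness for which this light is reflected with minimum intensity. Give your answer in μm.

0.839 μm

At the upper boundary (n = 1.0 to n = 1.37) the reflected ray undergoes a half-wave phase shift.
Bottom surface (1.37 → 1.0): reflection off a lower-index medium gives no phase shift.
The two reflections differ by half a wavelength.
So the condition for destructive reflection is 2 n t = m λ.
The fourth-smallest nonzero thickness corresponds to m = 4: t = m λ / (2 n) = 4.00 × 575 / (2 × 1.37) = 839 nm.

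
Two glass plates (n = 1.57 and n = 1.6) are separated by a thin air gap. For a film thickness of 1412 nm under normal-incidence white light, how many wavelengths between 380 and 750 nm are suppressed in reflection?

4

Ray reflecting at the top interface goes from n = 1.57 toward n = 1.0: no phase shift.
Bottom surface (1.0 → 1.6): reflection off a higher-index medium gives a half-wave phase shift.
Exactly one π shift → a net half-wave offset.
For dark reflection here: 2 n t = m λ.
λ = 2 n t / m = 2824 / m nm.
m=3: 941 nm (IR); m=4: 706 nm (visible); m=5: 565 nm (visible); m=6: 471 nm (visible); m=7: 403 nm (visible); m=8: 353 nm (UV).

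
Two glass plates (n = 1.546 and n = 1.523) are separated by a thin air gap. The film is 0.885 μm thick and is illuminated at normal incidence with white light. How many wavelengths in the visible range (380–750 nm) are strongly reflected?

3

At the upper boundary (n = 1.546 to n = 1.0) the reflected ray undergoes no phase shift.
Ray reflecting at the bottom interface goes from n = 1.0 toward n = 1.523: a half-wave phase shift.
Exactly one π shift → a net half-wave offset.
For maximum reflection here: 2 n t = (m + ½) λ.
λ = 2 n t / (m + ½) = 1770 / (m + ½) nm.
m=1: 1180 nm (IR); m=2: 708 nm (visible); m=3: 506 nm (visible); m=4: 393 nm (visible); m=5: 322 nm (UV).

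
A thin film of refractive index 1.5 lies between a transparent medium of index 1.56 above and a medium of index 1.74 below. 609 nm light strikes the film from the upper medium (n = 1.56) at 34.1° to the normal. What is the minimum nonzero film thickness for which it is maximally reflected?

125 nm

At the upper boundary (n = 1.56 to n = 1.5) the reflected ray undergoes no phase shift.
Ray reflecting at the bottom interface goes from n = 1.5 toward n = 1.74: a half-wave phase shift.
Exactly one π shift → a net half-wave offset.
With one net inversion, constructive interference in reflection requires 2 n t cos θ_r = (m + ½) λ.
Snell's law: 1.56 sin 34.1° = 1.5 sin θ_r → sin θ_r = 0.583, cos θ_r = 0.812.
Minimum at m = 0: t = λ / (4 n cos θ_r) = 609 / (4 × 1.5 × 0.812) = 125 nm.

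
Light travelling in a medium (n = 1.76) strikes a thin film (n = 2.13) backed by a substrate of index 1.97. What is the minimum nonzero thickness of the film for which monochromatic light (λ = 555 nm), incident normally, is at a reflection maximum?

At the upper boundary (n = 1.76 to n = 2.13) the reflected ray undergoes a half-wave phase shift.
Bottom surface (2.13 → 1.97): reflection off a lower-index medium gives no phase shift.
Net: one phase inversion between the two reflected rays.
So the condition for constructive reflection is 2 n t = (m + ½) λ.
Minimum at m = 0: t = λ / (4 n) = 555 / (4 × 2.13) = 65.1 nm.

65.1 nm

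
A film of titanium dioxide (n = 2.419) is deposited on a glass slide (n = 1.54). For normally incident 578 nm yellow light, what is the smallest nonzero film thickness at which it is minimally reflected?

At the upper boundary (n = 1.0 to n = 2.419) the reflected ray undergoes a half-wave phase shift.
Ray reflecting at the bottom interface goes from n = 2.419 toward n = 1.54: no phase shift.
Net: one phase inversion between the two reflected rays.
For dark reflection here: 2 n t = m λ.
The smallest nonzero thickness corresponds to m = 1: t = m λ / (2 n) = 1.00 × 578 / (2 × 2.419) = 119 nm.

119 nm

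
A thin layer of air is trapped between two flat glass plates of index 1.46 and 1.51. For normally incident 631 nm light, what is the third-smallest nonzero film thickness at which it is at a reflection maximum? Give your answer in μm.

0.789 μm

Ray reflecting at the top interface goes from n = 1.46 toward n = 1.0: no phase shift.
At the lower boundary (n = 1.0 to n = 1.51) the reflected ray undergoes a half-wave phase shift.
Exactly one π shift → a net half-wave offset.
With one net inversion, constructive interference in reflection requires 2 n t = (m + ½) λ.
The third-smallest nonzero thickness corresponds to m = 2: t = (m + ½) λ / (2 n) = 2.50 × 631 / (2 × 1.0) = 789 nm.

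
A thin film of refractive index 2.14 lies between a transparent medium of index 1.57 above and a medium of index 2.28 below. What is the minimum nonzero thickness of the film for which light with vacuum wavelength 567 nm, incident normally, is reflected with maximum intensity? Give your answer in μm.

0.132 μm

Top surface (1.57 → 2.14): reflection off a higher-index medium gives a half-wave phase shift.
At the lower boundary (n = 2.14 to n = 2.28) the reflected ray undergoes a half-wave phase shift.
The two reflections carry the same phase change, so no net offset.
So the condition for constructive reflection is 2 n t = m λ.
Minimum nonzero at m = 1: t = λ / (2 n) = 567 / (2 × 2.14) = 132 nm.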